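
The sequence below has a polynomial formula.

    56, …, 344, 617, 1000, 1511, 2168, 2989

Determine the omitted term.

Using the last 6 terms:
First differences: 273  383  511  657  821
Second differences: 110  128  146  164
Third differences: 18  18  18
Constant third difference = 18.
Extend backward: 110 − 18 = 92;  273 − 92 = 181;  344 − 181 = 163

163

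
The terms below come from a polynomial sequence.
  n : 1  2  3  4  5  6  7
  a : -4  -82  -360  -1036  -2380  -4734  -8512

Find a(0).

0

-78, -278, -676, -1344, -2354, -3778
-200, -398, -668, -1010, -1424
-198, -270, -342, -414
-72, -72, -72
The fourth differences are constant at -72.
Work back: -198 + 72 = -126;  -200 + 126 = -74;  -78 + 74 = -4;  -4 + 4 = 0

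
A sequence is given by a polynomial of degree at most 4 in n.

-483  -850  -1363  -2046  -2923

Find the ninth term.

-8851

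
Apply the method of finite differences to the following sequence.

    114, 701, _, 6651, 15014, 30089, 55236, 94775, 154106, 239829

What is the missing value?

2480

Using the last 7 terms:
D1: 8363, 15075, 25147, 39539, 59331, 85723
D2: 6712, 10072, 14392, 19792, 26392
D3: 3360, 4320, 5400, 6600
D4: 960, 1080, 1200
D5: 120, 120
Constant fifth difference = 120.
Extend backward: 960 − 120 = 840;  3360 − 840 = 2520;  6712 − 2520 = 4192;  8363 − 4192 = 4171;  6651 − 4171 = 2480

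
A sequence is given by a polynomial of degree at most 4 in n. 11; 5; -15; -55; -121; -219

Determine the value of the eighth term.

-6, -20, -40, -66, -98
-14, -20, -26, -32
-6, -6, -6
Constant third difference = -6, so extend:
-32 − 6 = -38;  -98 − 38 = -136;  -219 − 136 = -355
-38 − 6 = -44;  -136 − 44 = -180;  -355 − 180 = -535

-535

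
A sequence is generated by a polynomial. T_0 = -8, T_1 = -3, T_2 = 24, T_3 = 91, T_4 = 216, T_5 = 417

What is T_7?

1119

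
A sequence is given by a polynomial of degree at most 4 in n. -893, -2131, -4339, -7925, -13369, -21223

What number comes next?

-32111

D1: -1238, -2208, -3586, -5444, -7854
D2: -970, -1378, -1858, -2410
D3: -408, -480, -552
D4: -72, -72
The fourth differences are constant (-72).
-552 − 72 = -624;  -2410 − 624 = -3034;  -7854 − 3034 = -10888;  -21223 − 10888 = -32111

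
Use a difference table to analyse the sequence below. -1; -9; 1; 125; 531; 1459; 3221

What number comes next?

D1: -8, 10, 124, 406, 928, 1762
D2: 18, 114, 282, 522, 834
D3: 96, 168, 240, 312
D4: 72, 72, 72
The fourth differences are constant (72).
312 + 72 = 384;  834 + 384 = 1218;  1762 + 1218 = 2980;  3221 + 2980 = 6201

6201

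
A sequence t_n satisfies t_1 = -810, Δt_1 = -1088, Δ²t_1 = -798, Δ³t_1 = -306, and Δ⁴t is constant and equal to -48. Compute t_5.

Build the table forward from the leading diagonal:
D4: -48, -48, -48, -48, -48
D3: -306, -354, -402, -450, -498
D2: -798, -1104, -1458, -1860, -2310
D1: -1088, -1886, -2990, -4448, -6308
t: -810, -1898, -3784, -6774, -11222

-11222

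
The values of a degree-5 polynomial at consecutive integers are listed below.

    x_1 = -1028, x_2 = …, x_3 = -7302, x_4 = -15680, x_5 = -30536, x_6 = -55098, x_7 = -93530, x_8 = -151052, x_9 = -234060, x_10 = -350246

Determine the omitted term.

Using the last 8 terms:
-8378  -14856  -24562  -38432  -57522  -83008  -116186
-6478  -9706  -13870  -19090  -25486  -33178
-3228  -4164  -5220  -6396  -7692
-936  -1056  -1176  -1296
-120  -120  -120
Constant fifth difference = -120.
Extend backward: -936 + 120 = -816;  -3228 + 816 = -2412;  -6478 + 2412 = -4066;  -8378 + 4066 = -4312;  -7302 + 4312 = -2990

-2990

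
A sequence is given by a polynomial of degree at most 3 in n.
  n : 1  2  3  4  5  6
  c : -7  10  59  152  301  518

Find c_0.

-4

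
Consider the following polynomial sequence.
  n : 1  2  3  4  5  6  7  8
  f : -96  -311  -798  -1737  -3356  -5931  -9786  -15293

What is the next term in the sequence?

D1: -215, -487, -939, -1619, -2575, -3855, -5507
D2: -272, -452, -680, -956, -1280, -1652
D3: -180, -228, -276, -324, -372
D4: -48, -48, -48, -48
Fourth differences constant at -48.
-372 − 48 = -420;  -1652 − 420 = -2072;  -5507 − 2072 = -7579;  -15293 − 7579 = -22872

-22872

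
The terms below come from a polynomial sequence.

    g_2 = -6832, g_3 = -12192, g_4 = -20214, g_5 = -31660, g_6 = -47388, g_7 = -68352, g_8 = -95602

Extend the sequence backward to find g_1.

D1: -5360, -8022, -11446, -15728, -20964, -27250
D2: -2662, -3424, -4282, -5236, -6286
D3: -762, -858, -954, -1050
D4: -96, -96, -96
The fourth differences are constant at -96.
Work back: -762 + 96 = -666;  -2662 + 666 = -1996;  -5360 + 1996 = -3364;  -6832 + 3364 = -3468

-3468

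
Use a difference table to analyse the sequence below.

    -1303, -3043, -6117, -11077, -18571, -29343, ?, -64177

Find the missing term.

Using the first 6 terms:
First differences: -1740  -3074  -4960  -7494  -10772
Second differences: -1334  -1886  -2534  -3278
Third differences: -552  -648  -744
Fourth differences: -96  -96
Constant fourth difference = -96.
Extend forward: -744 − 96 = -840;  -3278 − 840 = -4118;  -10772 − 4118 = -14890;  -29343 − 14890 = -44233

-44233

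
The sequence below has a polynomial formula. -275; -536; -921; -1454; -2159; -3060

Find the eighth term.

-5546

D1: -261, -385, -533, -705, -901
D2: -124, -148, -172, -196
D3: -24, -24, -24
Third differences constant at -24.
-196 − 24 = -220;  -901 − 220 = -1121;  -3060 − 1121 = -4181
-220 − 24 = -244;  -1121 − 244 = -1365;  -4181 − 1365 = -5546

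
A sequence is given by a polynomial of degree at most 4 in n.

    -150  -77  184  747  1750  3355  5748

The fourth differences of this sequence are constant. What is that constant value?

24

D1: 73, 261, 563, 1003, 1605, 2393
D2: 188, 302, 440, 602, 788
D3: 114, 138, 162, 186
D4: 24, 24, 24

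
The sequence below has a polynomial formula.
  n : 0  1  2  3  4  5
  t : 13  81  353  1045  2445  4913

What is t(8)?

First differences: 68  272  692  1400  2468
Second differences: 204  420  708  1068
Third differences: 216  288  360
Fourth differences: 72  72
Constant fourth difference = 72, so extend:
360 + 72 = 432;  1068 + 432 = 1500;  2468 + 1500 = 3968;  4913 + 3968 = 8881
432 + 72 = 504;  1500 + 504 = 2004;  3968 + 2004 = 5972;  8881 + 5972 = 14853
504 + 72 = 576;  2004 + 576 = 2580;  5972 + 2580 = 8552;  14853 + 8552 = 23405

23405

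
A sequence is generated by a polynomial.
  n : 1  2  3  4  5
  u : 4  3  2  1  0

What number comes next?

First differences: -1, -1, -1, -1
Constant first difference = -1, so extend:
0 − 1 = -1

-1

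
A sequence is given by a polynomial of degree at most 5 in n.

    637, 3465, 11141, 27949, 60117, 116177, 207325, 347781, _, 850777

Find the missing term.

555149

Using the first 8 terms:
Δ: 2828, 7676, 16808, 32168, 56060, 91148, 140456
Δ²: 4848, 9132, 15360, 23892, 35088, 49308
Δ³: 4284, 6228, 8532, 11196, 14220
Δ⁴: 1944, 2304, 2664, 3024
Δ⁵: 360, 360, 360
Constant fifth difference = 360.
Extend forward: 3024 + 360 = 3384;  14220 + 3384 = 17604;  49308 + 17604 = 66912;  140456 + 66912 = 207368;  347781 + 207368 = 555149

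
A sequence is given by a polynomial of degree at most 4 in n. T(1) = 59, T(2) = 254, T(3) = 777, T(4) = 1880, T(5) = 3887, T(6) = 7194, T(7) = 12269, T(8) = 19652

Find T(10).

43862

D1: 195, 523, 1103, 2007, 3307, 5075, 7383
D2: 328, 580, 904, 1300, 1768, 2308
D3: 252, 324, 396, 468, 540
D4: 72, 72, 72, 72
The fourth differences are constant (72).
540 + 72 = 612;  2308 + 612 = 2920;  7383 + 2920 = 10303;  19652 + 10303 = 29955
612 + 72 = 684;  2920 + 684 = 3604;  10303 + 3604 = 13907;  29955 + 13907 = 43862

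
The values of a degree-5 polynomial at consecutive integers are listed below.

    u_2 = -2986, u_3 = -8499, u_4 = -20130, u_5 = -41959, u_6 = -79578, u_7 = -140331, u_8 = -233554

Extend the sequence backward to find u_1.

-783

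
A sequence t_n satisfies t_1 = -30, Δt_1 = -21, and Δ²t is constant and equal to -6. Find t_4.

-111

Build the table forward from the leading diagonal:
Δ²: -6, -6, -6, -6
Δ: -21, -27, -33, -39
t: -30, -51, -78, -111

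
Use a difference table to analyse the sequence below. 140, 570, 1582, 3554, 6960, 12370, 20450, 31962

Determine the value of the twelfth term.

D1: 430, 1012, 1972, 3406, 5410, 8080, 11512
D2: 582, 960, 1434, 2004, 2670, 3432
D3: 378, 474, 570, 666, 762
D4: 96, 96, 96, 96
Constant fourth difference = 96, so extend:
762 + 96 = 858;  3432 + 858 = 4290;  11512 + 4290 = 15802;  31962 + 15802 = 47764
858 + 96 = 954;  4290 + 954 = 5244;  15802 + 5244 = 21046;  47764 + 21046 = 68810
954 + 96 = 1050;  5244 + 1050 = 6294;  21046 + 6294 = 27340;  68810 + 27340 = 96150
1050 + 96 = 1146;  6294 + 1146 = 7440;  27340 + 7440 = 34780;  96150 + 34780 = 130930

130930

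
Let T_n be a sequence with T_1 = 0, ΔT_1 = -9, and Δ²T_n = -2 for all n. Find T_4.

Build the table forward from the leading diagonal:
Δ²: -2  -2  -2  -2
Δ: -9  -11  -13  -15
T: 0  -9  -20  -33

-33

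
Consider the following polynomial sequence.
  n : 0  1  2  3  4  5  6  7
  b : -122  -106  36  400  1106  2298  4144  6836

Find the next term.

16 , 142 , 364 , 706 , 1192 , 1846 , 2692
126 , 222 , 342 , 486 , 654 , 846
96 , 120 , 144 , 168 , 192
24 , 24 , 24 , 24
Constant fourth difference = 24, so extend:
192 + 24 = 216;  846 + 216 = 1062;  2692 + 1062 = 3754;  6836 + 3754 = 10590

10590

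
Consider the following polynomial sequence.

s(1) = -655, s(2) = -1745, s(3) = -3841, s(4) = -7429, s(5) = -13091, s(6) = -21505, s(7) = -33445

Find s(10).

D1: -1090  -2096  -3588  -5662  -8414  -11940
D2: -1006  -1492  -2074  -2752  -3526
D3: -486  -582  -678  -774
D4: -96  -96  -96
The fourth differences are constant (-96).
-774 − 96 = -870;  -3526 − 870 = -4396;  -11940 − 4396 = -16336;  -33445 − 16336 = -49781
-870 − 96 = -966;  -4396 − 966 = -5362;  -16336 − 5362 = -21698;  -49781 − 21698 = -71479
-966 − 96 = -1062;  -5362 − 1062 = -6424;  -21698 − 6424 = -28122;  -71479 − 28122 = -99601

-99601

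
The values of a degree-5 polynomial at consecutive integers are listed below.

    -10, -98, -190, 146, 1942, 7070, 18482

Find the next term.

-88, -92, 336, 1796, 5128, 11412
-4, 428, 1460, 3332, 6284
432, 1032, 1872, 2952
600, 840, 1080
240, 240
Fifth differences constant at 240.
1080 + 240 = 1320;  2952 + 1320 = 4272;  6284 + 4272 = 10556;  11412 + 10556 = 21968;  18482 + 21968 = 40450

40450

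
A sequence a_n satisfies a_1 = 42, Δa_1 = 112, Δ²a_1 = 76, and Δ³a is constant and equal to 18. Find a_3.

Build the table forward from the leading diagonal:
D3: 18  18  18
D2: 76  94  112
D1: 112  188  282
a: 42  154  342

342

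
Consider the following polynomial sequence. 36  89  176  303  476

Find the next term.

53  87  127  173
34  40  46
6  6
Third differences constant at 6.
46 + 6 = 52;  173 + 52 = 225;  476 + 225 = 701

701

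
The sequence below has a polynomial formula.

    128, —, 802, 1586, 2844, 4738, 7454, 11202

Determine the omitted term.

354

Using the last 6 terms:
First differences: 784  1258  1894  2716  3748
Second differences: 474  636  822  1032
Third differences: 162  186  210
Fourth differences: 24  24
Constant fourth difference = 24.
Extend backward: 162 − 24 = 138;  474 − 138 = 336;  784 − 336 = 448;  802 − 448 = 354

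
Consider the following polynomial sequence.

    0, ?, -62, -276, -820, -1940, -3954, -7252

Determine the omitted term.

Using the last 6 terms:
D1: -214, -544, -1120, -2014, -3298
D2: -330, -576, -894, -1284
D3: -246, -318, -390
D4: -72, -72
Constant fourth difference = -72.
Extend backward: -246 + 72 = -174;  -330 + 174 = -156;  -214 + 156 = -58;  -62 + 58 = -4

-4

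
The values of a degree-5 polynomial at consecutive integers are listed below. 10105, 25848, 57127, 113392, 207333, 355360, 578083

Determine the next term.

15743 , 31279 , 56265 , 93941 , 148027 , 222723
15536 , 24986 , 37676 , 54086 , 74696
9450 , 12690 , 16410 , 20610
3240 , 3720 , 4200
480 , 480
Fifth differences constant at 480.
4200 + 480 = 4680;  20610 + 4680 = 25290;  74696 + 25290 = 99986;  222723 + 99986 = 322709;  578083 + 322709 = 900792

900792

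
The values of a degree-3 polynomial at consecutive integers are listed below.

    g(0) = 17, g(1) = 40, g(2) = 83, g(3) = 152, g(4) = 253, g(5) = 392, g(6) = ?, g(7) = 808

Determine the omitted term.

Using the first 6 terms:
Δ: 23, 43, 69, 101, 139
Δ²: 20, 26, 32, 38
Δ³: 6, 6, 6
Constant third difference = 6.
Extend forward: 38 + 6 = 44;  139 + 44 = 183;  392 + 183 = 575

575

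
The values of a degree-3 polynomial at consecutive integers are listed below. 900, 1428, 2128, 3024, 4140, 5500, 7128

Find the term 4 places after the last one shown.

16800

Δ: 528 , 700 , 896 , 1116 , 1360 , 1628
Δ²: 172 , 196 , 220 , 244 , 268
Δ³: 24 , 24 , 24 , 24
Constant third difference = 24, so extend:
268 + 24 = 292;  1628 + 292 = 1920;  7128 + 1920 = 9048
292 + 24 = 316;  1920 + 316 = 2236;  9048 + 2236 = 11284
316 + 24 = 340;  2236 + 340 = 2576;  11284 + 2576 = 13860
340 + 24 = 364;  2576 + 364 = 2940;  13860 + 2940 = 16800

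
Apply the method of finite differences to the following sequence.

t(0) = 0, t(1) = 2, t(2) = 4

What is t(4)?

8

First differences: 2, 2
First differences constant at 2.
4 + 2 = 6
6 + 2 = 8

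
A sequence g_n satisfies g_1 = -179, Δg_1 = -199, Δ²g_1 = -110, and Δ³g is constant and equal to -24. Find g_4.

-1130

Build the table forward from the leading diagonal:
D3: -24  -24  -24  -24
D2: -110  -134  -158  -182
D1: -199  -309  -443  -601
g: -179  -378  -687  -1130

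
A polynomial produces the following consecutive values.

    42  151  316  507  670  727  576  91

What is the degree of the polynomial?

4

D1: 109, 165, 191, 163, 57, -151, -485
D2: 56, 26, -28, -106, -208, -334
D3: -30, -54, -78, -102, -126
D4: -24, -24, -24, -24
The fourth differences are constant, so the polynomial has degree 4.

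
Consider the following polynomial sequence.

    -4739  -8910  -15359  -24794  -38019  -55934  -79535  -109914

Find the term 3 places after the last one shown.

First differences: -4171  -6449  -9435  -13225  -17915  -23601  -30379
Second differences: -2278  -2986  -3790  -4690  -5686  -6778
Third differences: -708  -804  -900  -996  -1092
Fourth differences: -96  -96  -96  -96
Constant fourth difference = -96, so extend:
-1092 − 96 = -1188;  -6778 − 1188 = -7966;  -30379 − 7966 = -38345;  -109914 − 38345 = -148259
-1188 − 96 = -1284;  -7966 − 1284 = -9250;  -38345 − 9250 = -47595;  -148259 − 47595 = -195854
-1284 − 96 = -1380;  -9250 − 1380 = -10630;  -47595 − 10630 = -58225;  -195854 − 58225 = -254079

-254079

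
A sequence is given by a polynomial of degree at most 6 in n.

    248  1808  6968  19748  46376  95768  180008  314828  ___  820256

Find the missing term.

Using the first 8 terms:
Δ: 1560, 5160, 12780, 26628, 49392, 84240, 134820
Δ²: 3600, 7620, 13848, 22764, 34848, 50580
Δ³: 4020, 6228, 8916, 12084, 15732
Δ⁴: 2208, 2688, 3168, 3648
Δ⁵: 480, 480, 480
Constant fifth difference = 480.
Extend forward: 3648 + 480 = 4128;  15732 + 4128 = 19860;  50580 + 19860 = 70440;  134820 + 70440 = 205260;  314828 + 205260 = 520088

520088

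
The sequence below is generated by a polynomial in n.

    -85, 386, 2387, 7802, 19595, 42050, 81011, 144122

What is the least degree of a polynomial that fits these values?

First differences: 471, 2001, 5415, 11793, 22455, 38961, 63111
Second differences: 1530, 3414, 6378, 10662, 16506, 24150
Third differences: 1884, 2964, 4284, 5844, 7644
Fourth differences: 1080, 1320, 1560, 1800
Fifth differences: 240, 240, 240
The fifth differences are constant, so the polynomial has degree 5.

5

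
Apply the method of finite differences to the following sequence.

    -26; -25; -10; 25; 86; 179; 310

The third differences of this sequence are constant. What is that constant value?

Δ: 1, 15, 35, 61, 93, 131
Δ²: 14, 20, 26, 32, 38
Δ³: 6, 6, 6, 6

6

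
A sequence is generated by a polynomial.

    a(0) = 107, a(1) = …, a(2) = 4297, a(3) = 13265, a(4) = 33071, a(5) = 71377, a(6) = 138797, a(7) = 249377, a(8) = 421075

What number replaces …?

977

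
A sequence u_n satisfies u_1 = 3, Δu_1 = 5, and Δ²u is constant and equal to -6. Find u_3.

7

Build the table forward from the leading diagonal:
Δ²: -6, -6, -6
Δ: 5, -1, -7
u: 3, 8, 7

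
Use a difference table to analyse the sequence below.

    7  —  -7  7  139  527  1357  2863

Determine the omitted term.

Using the last 6 terms:
D1: 14  132  388  830  1506
D2: 118  256  442  676
D3: 138  186  234
D4: 48  48
Constant fourth difference = 48.
Extend backward: 138 − 48 = 90;  118 − 90 = 28;  14 − 28 = -14;  -7 + 14 = 7

7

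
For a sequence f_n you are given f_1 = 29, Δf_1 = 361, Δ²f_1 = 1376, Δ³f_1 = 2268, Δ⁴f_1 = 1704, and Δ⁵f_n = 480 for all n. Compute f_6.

Build the table forward from the leading diagonal:
D5: 480, 480, 480, 480, 480, 480
D4: 1704, 2184, 2664, 3144, 3624, 4104
D3: 2268, 3972, 6156, 8820, 11964, 15588
D2: 1376, 3644, 7616, 13772, 22592, 34556
D1: 361, 1737, 5381, 12997, 26769, 49361
f: 29, 390, 2127, 7508, 20505, 47274

47274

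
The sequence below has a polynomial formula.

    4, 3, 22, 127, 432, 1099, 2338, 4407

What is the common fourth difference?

48

Δ: -1, 19, 105, 305, 667, 1239, 2069
Δ²: 20, 86, 200, 362, 572, 830
Δ³: 66, 114, 162, 210, 258
Δ⁴: 48, 48, 48, 48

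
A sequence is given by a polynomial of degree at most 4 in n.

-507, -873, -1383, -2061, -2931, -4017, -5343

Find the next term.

-6933

Δ: -366, -510, -678, -870, -1086, -1326
Δ²: -144, -168, -192, -216, -240
Δ³: -24, -24, -24, -24
Constant third difference = -24, so extend:
-240 − 24 = -264;  -1326 − 264 = -1590;  -5343 − 1590 = -6933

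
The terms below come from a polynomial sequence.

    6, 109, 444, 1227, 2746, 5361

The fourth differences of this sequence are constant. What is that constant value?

Δ: 103, 335, 783, 1519, 2615
Δ²: 232, 448, 736, 1096
Δ³: 216, 288, 360
Δ⁴: 72, 72

72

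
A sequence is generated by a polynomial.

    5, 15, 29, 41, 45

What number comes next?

35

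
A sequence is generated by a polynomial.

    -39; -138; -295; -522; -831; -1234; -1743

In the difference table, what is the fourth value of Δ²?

Δ: -99, -157, -227, -309, -403, -509
Δ²: -58, -70, -82, -94, -106
Δ³: -12, -12, -12, -12

-94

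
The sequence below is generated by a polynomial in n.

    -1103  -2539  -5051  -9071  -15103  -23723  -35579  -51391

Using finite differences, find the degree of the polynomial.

First differences: -1436, -2512, -4020, -6032, -8620, -11856, -15812
Second differences: -1076, -1508, -2012, -2588, -3236, -3956
Third differences: -432, -504, -576, -648, -720
Fourth differences: -72, -72, -72, -72
The fourth differences are constant, so the polynomial has degree 4.

4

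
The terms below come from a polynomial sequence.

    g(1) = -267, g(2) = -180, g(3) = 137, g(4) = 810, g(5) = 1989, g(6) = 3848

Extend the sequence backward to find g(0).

87  317  673  1179  1859
230  356  506  680
126  150  174
24  24
The fourth differences are constant at 24.
Work back: 126 − 24 = 102;  230 − 102 = 128;  87 − 128 = -41;  -267 + 41 = -226

-226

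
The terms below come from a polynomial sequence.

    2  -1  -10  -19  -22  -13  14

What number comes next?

65

D1: -3 , -9 , -9 , -3 , 9 , 27
D2: -6 , 0 , 6 , 12 , 18
D3: 6 , 6 , 6 , 6
Constant third difference = 6, so extend:
18 + 6 = 24;  27 + 24 = 51;  14 + 51 = 65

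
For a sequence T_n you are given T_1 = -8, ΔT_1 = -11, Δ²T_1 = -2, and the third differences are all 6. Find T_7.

16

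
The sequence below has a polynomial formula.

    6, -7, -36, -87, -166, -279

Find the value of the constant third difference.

-6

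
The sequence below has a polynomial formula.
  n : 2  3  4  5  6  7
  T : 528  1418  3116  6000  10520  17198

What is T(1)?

890  1698  2884  4520  6678
808  1186  1636  2158
378  450  522
72  72
The fourth differences are constant at 72.
Work back: 378 − 72 = 306;  808 − 306 = 502;  890 − 502 = 388;  528 − 388 = 140

140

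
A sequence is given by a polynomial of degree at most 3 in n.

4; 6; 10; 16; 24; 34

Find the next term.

46

2, 4, 6, 8, 10
2, 2, 2, 2
The second differences are constant (2).
10 + 2 = 12;  34 + 12 = 46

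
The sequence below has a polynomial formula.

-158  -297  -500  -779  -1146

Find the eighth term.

-139 , -203 , -279 , -367
-64 , -76 , -88
-12 , -12
The third differences are constant (-12).
-88 − 12 = -100;  -367 − 100 = -467;  -1146 − 467 = -1613
-100 − 12 = -112;  -467 − 112 = -579;  -1613 − 579 = -2192
-112 − 12 = -124;  -579 − 124 = -703;  -2192 − 703 = -2895

-2895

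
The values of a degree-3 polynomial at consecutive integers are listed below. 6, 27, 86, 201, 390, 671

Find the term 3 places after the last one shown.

Δ: 21  59  115  189  281
Δ²: 38  56  74  92
Δ³: 18  18  18
Constant third difference = 18, so extend:
92 + 18 = 110;  281 + 110 = 391;  671 + 391 = 1062
110 + 18 = 128;  391 + 128 = 519;  1062 + 519 = 1581
128 + 18 = 146;  519 + 146 = 665;  1581 + 665 = 2246

2246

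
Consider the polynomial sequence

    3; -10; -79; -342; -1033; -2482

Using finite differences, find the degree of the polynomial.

4

-13, -69, -263, -691, -1449
-56, -194, -428, -758
-138, -234, -330
-96, -96
The fourth differences are constant, so the polynomial has degree 4.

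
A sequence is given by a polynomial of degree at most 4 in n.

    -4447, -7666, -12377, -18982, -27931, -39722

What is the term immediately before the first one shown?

-2366

-3219, -4711, -6605, -8949, -11791
-1492, -1894, -2344, -2842
-402, -450, -498
-48, -48
The fourth differences are constant at -48.
Work back: -402 + 48 = -354;  -1492 + 354 = -1138;  -3219 + 1138 = -2081;  -4447 + 2081 = -2366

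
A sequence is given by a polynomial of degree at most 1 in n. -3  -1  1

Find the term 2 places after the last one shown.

D1: 2  2
Constant first difference = 2, so extend:
1 + 2 = 3
3 + 2 = 5

5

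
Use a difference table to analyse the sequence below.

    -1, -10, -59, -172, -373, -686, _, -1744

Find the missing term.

Using the first 6 terms:
-9, -49, -113, -201, -313
-40, -64, -88, -112
-24, -24, -24
Constant third difference = -24.
Extend forward: -112 − 24 = -136;  -313 − 136 = -449;  -686 − 449 = -1135

-1135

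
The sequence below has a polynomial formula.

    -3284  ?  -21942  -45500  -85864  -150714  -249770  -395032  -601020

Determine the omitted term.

-9310

Using the last 7 terms:
First differences: -23558, -40364, -64850, -99056, -145262, -205988
Second differences: -16806, -24486, -34206, -46206, -60726
Third differences: -7680, -9720, -12000, -14520
Fourth differences: -2040, -2280, -2520
Fifth differences: -240, -240
Constant fifth difference = -240.
Extend backward: -2040 + 240 = -1800;  -7680 + 1800 = -5880;  -16806 + 5880 = -10926;  -23558 + 10926 = -12632;  -21942 + 12632 = -9310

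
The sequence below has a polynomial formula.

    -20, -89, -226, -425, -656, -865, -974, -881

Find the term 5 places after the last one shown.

D1: -69, -137, -199, -231, -209, -109, 93
D2: -68, -62, -32, 22, 100, 202
D3: 6, 30, 54, 78, 102
D4: 24, 24, 24, 24
The fourth differences are constant (24).
102 + 24 = 126;  202 + 126 = 328;  93 + 328 = 421;  -881 + 421 = -460
126 + 24 = 150;  328 + 150 = 478;  421 + 478 = 899;  -460 + 899 = 439
150 + 24 = 174;  478 + 174 = 652;  899 + 652 = 1551;  439 + 1551 = 1990
174 + 24 = 198;  652 + 198 = 850;  1551 + 850 = 2401;  1990 + 2401 = 4391
198 + 24 = 222;  850 + 222 = 1072;  2401 + 1072 = 3473;  4391 + 3473 = 7864

7864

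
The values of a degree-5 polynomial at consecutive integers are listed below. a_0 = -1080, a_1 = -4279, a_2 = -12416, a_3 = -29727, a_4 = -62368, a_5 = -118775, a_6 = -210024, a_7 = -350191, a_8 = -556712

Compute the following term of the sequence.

-850743

D1: -3199 , -8137 , -17311 , -32641 , -56407 , -91249 , -140167 , -206521
D2: -4938 , -9174 , -15330 , -23766 , -34842 , -48918 , -66354
D3: -4236 , -6156 , -8436 , -11076 , -14076 , -17436
D4: -1920 , -2280 , -2640 , -3000 , -3360
D5: -360 , -360 , -360 , -360
The fifth differences are constant (-360).
-3360 − 360 = -3720;  -17436 − 3720 = -21156;  -66354 − 21156 = -87510;  -206521 − 87510 = -294031;  -556712 − 294031 = -850743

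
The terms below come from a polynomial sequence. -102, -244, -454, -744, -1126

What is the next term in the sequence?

First differences: -142, -210, -290, -382
Second differences: -68, -80, -92
Third differences: -12, -12
Constant third difference = -12, so extend:
-92 − 12 = -104;  -382 − 104 = -486;  -1126 − 486 = -1612

-1612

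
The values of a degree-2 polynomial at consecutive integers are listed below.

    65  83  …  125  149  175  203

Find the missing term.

103

Using the last 4 terms:
24, 26, 28
2, 2
Constant second difference = 2.
Extend backward: 24 − 2 = 22;  125 − 22 = 103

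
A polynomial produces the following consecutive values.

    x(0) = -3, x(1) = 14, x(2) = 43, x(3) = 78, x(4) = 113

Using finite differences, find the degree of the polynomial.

3

D1: 17, 29, 35, 35
D2: 12, 6, 0
D3: -6, -6
The third differences are constant, so the polynomial has degree 3.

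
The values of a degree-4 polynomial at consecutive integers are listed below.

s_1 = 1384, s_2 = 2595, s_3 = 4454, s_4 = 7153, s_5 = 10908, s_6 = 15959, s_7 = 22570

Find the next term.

31029

First differences: 1211, 1859, 2699, 3755, 5051, 6611
Second differences: 648, 840, 1056, 1296, 1560
Third differences: 192, 216, 240, 264
Fourth differences: 24, 24, 24
Constant fourth difference = 24, so extend:
264 + 24 = 288;  1560 + 288 = 1848;  6611 + 1848 = 8459;  22570 + 8459 = 31029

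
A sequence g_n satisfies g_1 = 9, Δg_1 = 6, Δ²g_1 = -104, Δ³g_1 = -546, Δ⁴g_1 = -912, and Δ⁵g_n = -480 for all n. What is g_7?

-28995

Build the table forward from the leading diagonal:
Δ⁵: -480  -480  -480  -480  -480  -480  -480
Δ⁴: -912  -1392  -1872  -2352  -2832  -3312  -3792
Δ³: -546  -1458  -2850  -4722  -7074  -9906  -13218
Δ²: -104  -650  -2108  -4958  -9680  -16754  -26660
Δ: 6  -98  -748  -2856  -7814  -17494  -34248
g: 9  15  -83  -831  -3687  -11501  -28995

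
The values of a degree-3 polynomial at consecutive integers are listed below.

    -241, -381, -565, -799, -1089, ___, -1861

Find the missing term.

Using the first 5 terms:
Δ: -140  -184  -234  -290
Δ²: -44  -50  -56
Δ³: -6  -6
Constant third difference = -6.
Extend forward: -56 − 6 = -62;  -290 − 62 = -352;  -1089 − 352 = -1441

-1441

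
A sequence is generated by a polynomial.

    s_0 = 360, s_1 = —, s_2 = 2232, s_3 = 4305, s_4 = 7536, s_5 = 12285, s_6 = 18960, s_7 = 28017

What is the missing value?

1005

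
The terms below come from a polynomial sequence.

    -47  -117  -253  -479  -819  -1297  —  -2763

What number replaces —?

-1937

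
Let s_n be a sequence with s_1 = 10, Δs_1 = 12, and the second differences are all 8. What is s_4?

70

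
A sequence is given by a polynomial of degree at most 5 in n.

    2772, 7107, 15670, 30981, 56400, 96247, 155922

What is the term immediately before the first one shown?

865

First differences: 4335, 8563, 15311, 25419, 39847, 59675
Second differences: 4228, 6748, 10108, 14428, 19828
Third differences: 2520, 3360, 4320, 5400
Fourth differences: 840, 960, 1080
Fifth differences: 120, 120
The fifth differences are constant at 120.
Work back: 840 − 120 = 720;  2520 − 720 = 1800;  4228 − 1800 = 2428;  4335 − 2428 = 1907;  2772 − 1907 = 865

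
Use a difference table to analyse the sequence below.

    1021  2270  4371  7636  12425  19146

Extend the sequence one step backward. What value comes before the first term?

360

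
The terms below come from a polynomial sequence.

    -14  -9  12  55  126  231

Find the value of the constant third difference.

6

Δ: 5, 21, 43, 71, 105
Δ²: 16, 22, 28, 34
Δ³: 6, 6, 6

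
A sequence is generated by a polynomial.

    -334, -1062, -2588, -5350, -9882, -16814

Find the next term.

-728, -1526, -2762, -4532, -6932
-798, -1236, -1770, -2400
-438, -534, -630
-96, -96
Constant fourth difference = -96, so extend:
-630 − 96 = -726;  -2400 − 726 = -3126;  -6932 − 3126 = -10058;  -16814 − 10058 = -26872

-26872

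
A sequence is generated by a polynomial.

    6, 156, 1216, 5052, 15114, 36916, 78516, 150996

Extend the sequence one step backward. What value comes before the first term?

4

First differences: 150, 1060, 3836, 10062, 21802, 41600, 72480
Second differences: 910, 2776, 6226, 11740, 19798, 30880
Third differences: 1866, 3450, 5514, 8058, 11082
Fourth differences: 1584, 2064, 2544, 3024
Fifth differences: 480, 480, 480
The fifth differences are constant at 480.
Work back: 1584 − 480 = 1104;  1866 − 1104 = 762;  910 − 762 = 148;  150 − 148 = 2;  6 − 2 = 4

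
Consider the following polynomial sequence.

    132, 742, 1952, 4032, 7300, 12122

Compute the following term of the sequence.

18912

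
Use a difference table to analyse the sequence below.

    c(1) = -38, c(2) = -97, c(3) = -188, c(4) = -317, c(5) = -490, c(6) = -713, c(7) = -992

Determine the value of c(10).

D1: -59  -91  -129  -173  -223  -279
D2: -32  -38  -44  -50  -56
D3: -6  -6  -6  -6
Third differences constant at -6.
-56 − 6 = -62;  -279 − 62 = -341;  -992 − 341 = -1333
-62 − 6 = -68;  -341 − 68 = -409;  -1333 − 409 = -1742
-68 − 6 = -74;  -409 − 74 = -483;  -1742 − 483 = -2225

-2225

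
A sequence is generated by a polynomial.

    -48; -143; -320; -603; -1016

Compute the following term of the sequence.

D1: -95, -177, -283, -413
D2: -82, -106, -130
D3: -24, -24
The third differences are constant (-24).
-130 − 24 = -154;  -413 − 154 = -567;  -1016 − 567 = -1583

-1583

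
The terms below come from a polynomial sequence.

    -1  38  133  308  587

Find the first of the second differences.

56

First differences: 39, 95, 175, 279
Second differences: 56, 80, 104
Third differences: 24, 24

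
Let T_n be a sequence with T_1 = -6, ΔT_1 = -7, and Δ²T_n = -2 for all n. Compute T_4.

-33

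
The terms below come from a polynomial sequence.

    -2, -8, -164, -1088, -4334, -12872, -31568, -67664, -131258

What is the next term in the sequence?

-235784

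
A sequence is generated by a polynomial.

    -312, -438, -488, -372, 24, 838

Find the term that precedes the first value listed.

-176

-126  -50  116  396  814
76  166  280  418
90  114  138
24  24
The fourth differences are constant at 24.
Work back: 90 − 24 = 66;  76 − 66 = 10;  -126 − 10 = -136;  -312 + 136 = -176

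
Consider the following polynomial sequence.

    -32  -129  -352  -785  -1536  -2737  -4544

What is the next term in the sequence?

-7137

First differences: -97, -223, -433, -751, -1201, -1807
Second differences: -126, -210, -318, -450, -606
Third differences: -84, -108, -132, -156
Fourth differences: -24, -24, -24
The fourth differences are constant (-24).
-156 − 24 = -180;  -606 − 180 = -786;  -1807 − 786 = -2593;  -4544 − 2593 = -7137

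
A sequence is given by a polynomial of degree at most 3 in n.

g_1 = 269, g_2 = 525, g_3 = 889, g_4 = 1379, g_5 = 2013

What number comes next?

D1: 256, 364, 490, 634
D2: 108, 126, 144
D3: 18, 18
Constant third difference = 18, so extend:
144 + 18 = 162;  634 + 162 = 796;  2013 + 796 = 2809

2809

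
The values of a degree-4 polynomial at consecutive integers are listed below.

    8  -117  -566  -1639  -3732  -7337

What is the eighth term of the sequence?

D1: -125 , -449 , -1073 , -2093 , -3605
D2: -324 , -624 , -1020 , -1512
D3: -300 , -396 , -492
D4: -96 , -96
Constant fourth difference = -96, so extend:
-492 − 96 = -588;  -1512 − 588 = -2100;  -3605 − 2100 = -5705;  -7337 − 5705 = -13042
-588 − 96 = -684;  -2100 − 684 = -2784;  -5705 − 2784 = -8489;  -13042 − 8489 = -21531

-21531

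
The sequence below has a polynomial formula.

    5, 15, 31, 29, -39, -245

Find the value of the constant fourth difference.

Δ: 10, 16, -2, -68, -206
Δ²: 6, -18, -66, -138
Δ³: -24, -48, -72
Δ⁴: -24, -24

-24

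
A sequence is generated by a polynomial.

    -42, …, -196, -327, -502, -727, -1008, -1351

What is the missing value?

-103

Using the last 6 terms:
-131, -175, -225, -281, -343
-44, -50, -56, -62
-6, -6, -6
Constant third difference = -6.
Extend backward: -44 + 6 = -38;  -131 + 38 = -93;  -196 + 93 = -103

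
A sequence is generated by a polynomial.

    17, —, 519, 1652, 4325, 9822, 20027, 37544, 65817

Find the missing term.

Using the last 7 terms:
D1: 1133  2673  5497  10205  17517  28273
D2: 1540  2824  4708  7312  10756
D3: 1284  1884  2604  3444
D4: 600  720  840
D5: 120  120
Constant fifth difference = 120.
Extend backward: 600 − 120 = 480;  1284 − 480 = 804;  1540 − 804 = 736;  1133 − 736 = 397;  519 − 397 = 122

122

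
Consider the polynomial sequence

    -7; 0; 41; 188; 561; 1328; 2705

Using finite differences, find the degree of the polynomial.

4

First differences: 7, 41, 147, 373, 767, 1377
Second differences: 34, 106, 226, 394, 610
Third differences: 72, 120, 168, 216
Fourth differences: 48, 48, 48
The fourth differences are constant, so the polynomial has degree 4.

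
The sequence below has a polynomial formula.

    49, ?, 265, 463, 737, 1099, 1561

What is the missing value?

Using the last 5 terms:
198  274  362  462
76  88  100
12  12
Constant third difference = 12.
Extend backward: 76 − 12 = 64;  198 − 64 = 134;  265 − 134 = 131

131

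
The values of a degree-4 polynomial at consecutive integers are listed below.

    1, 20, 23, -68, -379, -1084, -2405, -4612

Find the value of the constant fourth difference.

First differences: 19, 3, -91, -311, -705, -1321, -2207
Second differences: -16, -94, -220, -394, -616, -886
Third differences: -78, -126, -174, -222, -270
Fourth differences: -48, -48, -48, -48

-48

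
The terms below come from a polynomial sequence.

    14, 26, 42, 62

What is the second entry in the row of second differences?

4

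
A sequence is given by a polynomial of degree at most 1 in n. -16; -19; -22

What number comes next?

-25

D1: -3, -3
The first differences are constant (-3).
-22 − 3 = -25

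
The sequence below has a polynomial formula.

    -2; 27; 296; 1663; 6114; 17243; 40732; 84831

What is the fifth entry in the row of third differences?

First differences: 29, 269, 1367, 4451, 11129, 23489, 44099
Second differences: 240, 1098, 3084, 6678, 12360, 20610
Third differences: 858, 1986, 3594, 5682, 8250
Fourth differences: 1128, 1608, 2088, 2568
Fifth differences: 480, 480, 480

8250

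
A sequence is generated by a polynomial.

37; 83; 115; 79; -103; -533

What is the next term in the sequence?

-1337

46  32  -36  -182  -430
-14  -68  -146  -248
-54  -78  -102
-24  -24
Constant fourth difference = -24, so extend:
-102 − 24 = -126;  -248 − 126 = -374;  -430 − 374 = -804;  -533 − 804 = -1337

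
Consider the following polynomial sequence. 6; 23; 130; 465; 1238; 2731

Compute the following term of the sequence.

5298

17, 107, 335, 773, 1493
90, 228, 438, 720
138, 210, 282
72, 72
Fourth differences constant at 72.
282 + 72 = 354;  720 + 354 = 1074;  1493 + 1074 = 2567;  2731 + 2567 = 5298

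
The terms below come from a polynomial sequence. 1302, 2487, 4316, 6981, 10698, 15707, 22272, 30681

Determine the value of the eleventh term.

70212

D1: 1185, 1829, 2665, 3717, 5009, 6565, 8409
D2: 644, 836, 1052, 1292, 1556, 1844
D3: 192, 216, 240, 264, 288
D4: 24, 24, 24, 24
Constant fourth difference = 24, so extend:
288 + 24 = 312;  1844 + 312 = 2156;  8409 + 2156 = 10565;  30681 + 10565 = 41246
312 + 24 = 336;  2156 + 336 = 2492;  10565 + 2492 = 13057;  41246 + 13057 = 54303
336 + 24 = 360;  2492 + 360 = 2852;  13057 + 2852 = 15909;  54303 + 15909 = 70212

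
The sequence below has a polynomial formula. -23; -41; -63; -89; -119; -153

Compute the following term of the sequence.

D1: -18, -22, -26, -30, -34
D2: -4, -4, -4, -4
Second differences constant at -4.
-34 − 4 = -38;  -153 − 38 = -191

-191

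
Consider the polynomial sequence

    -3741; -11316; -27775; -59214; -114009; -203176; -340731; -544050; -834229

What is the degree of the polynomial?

5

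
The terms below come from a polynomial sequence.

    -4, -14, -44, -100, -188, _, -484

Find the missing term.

-314

Using the first 5 terms:
First differences: -10  -30  -56  -88
Second differences: -20  -26  -32
Third differences: -6  -6
Constant third difference = -6.
Extend forward: -32 − 6 = -38;  -88 − 38 = -126;  -188 − 126 = -314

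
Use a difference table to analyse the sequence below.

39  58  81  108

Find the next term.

19, 23, 27
4, 4
The second differences are constant (4).
27 + 4 = 31;  108 + 31 = 139

139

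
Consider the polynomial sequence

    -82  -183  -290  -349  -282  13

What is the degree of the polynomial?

D1: -101, -107, -59, 67, 295
D2: -6, 48, 126, 228
D3: 54, 78, 102
D4: 24, 24
The fourth differences are constant, so the polynomial has degree 4.

4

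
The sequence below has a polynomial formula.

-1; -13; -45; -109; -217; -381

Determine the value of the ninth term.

-1329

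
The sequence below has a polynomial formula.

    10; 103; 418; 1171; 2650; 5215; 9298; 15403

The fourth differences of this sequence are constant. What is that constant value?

72

D1: 93, 315, 753, 1479, 2565, 4083, 6105
D2: 222, 438, 726, 1086, 1518, 2022
D3: 216, 288, 360, 432, 504
D4: 72, 72, 72, 72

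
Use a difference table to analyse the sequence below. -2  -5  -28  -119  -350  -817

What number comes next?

D1: -3, -23, -91, -231, -467
D2: -20, -68, -140, -236
D3: -48, -72, -96
D4: -24, -24
The fourth differences are constant (-24).
-96 − 24 = -120;  -236 − 120 = -356;  -467 − 356 = -823;  -817 − 823 = -1640

-1640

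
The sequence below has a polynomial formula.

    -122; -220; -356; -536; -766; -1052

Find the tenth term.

-2876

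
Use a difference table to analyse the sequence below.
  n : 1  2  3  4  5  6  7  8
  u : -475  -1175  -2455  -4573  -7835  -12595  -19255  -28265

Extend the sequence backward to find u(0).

-145

First differences: -700, -1280, -2118, -3262, -4760, -6660, -9010
Second differences: -580, -838, -1144, -1498, -1900, -2350
Third differences: -258, -306, -354, -402, -450
Fourth differences: -48, -48, -48, -48
The fourth differences are constant at -48.
Work back: -258 + 48 = -210;  -580 + 210 = -370;  -700 + 370 = -330;  -475 + 330 = -145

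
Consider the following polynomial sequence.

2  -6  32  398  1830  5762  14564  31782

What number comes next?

First differences: -8 , 38 , 366 , 1432 , 3932 , 8802 , 17218
Second differences: 46 , 328 , 1066 , 2500 , 4870 , 8416
Third differences: 282 , 738 , 1434 , 2370 , 3546
Fourth differences: 456 , 696 , 936 , 1176
Fifth differences: 240 , 240 , 240
The fifth differences are constant (240).
1176 + 240 = 1416;  3546 + 1416 = 4962;  8416 + 4962 = 13378;  17218 + 13378 = 30596;  31782 + 30596 = 62378

62378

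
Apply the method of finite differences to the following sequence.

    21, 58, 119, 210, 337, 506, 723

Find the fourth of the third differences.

6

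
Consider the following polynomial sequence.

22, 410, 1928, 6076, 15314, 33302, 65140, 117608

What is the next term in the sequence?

199406

D1: 388  1518  4148  9238  17988  31838  52468
D2: 1130  2630  5090  8750  13850  20630
D3: 1500  2460  3660  5100  6780
D4: 960  1200  1440  1680
D5: 240  240  240
The fifth differences are constant (240).
1680 + 240 = 1920;  6780 + 1920 = 8700;  20630 + 8700 = 29330;  52468 + 29330 = 81798;  117608 + 81798 = 199406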